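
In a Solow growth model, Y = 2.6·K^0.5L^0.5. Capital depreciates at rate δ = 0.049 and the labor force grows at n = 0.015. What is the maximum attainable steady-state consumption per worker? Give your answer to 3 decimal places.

c_gold ≈ 26.406

n + δ = 0.015 + 0.049 = 0.064.
At the golden rule the marginal product of capital equals n+δ: 0.5·2.6·k^(0.5−1) = 0.064. Solving, k_gold = (0.5·2.6/0.064)^(1/0.5) ≈ 412.5977.
y_gold = 2.6·412.5977^0.5 ≈ 52.8125.
c_gold = y_gold − (n+δ)·k_gold = 52.8125 − 0.064·412.5977 ≈ 26.4062.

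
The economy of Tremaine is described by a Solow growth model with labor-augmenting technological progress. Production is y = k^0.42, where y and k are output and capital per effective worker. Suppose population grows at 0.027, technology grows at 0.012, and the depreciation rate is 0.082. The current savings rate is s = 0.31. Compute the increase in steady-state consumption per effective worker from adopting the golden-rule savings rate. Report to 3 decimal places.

The effective depreciation rate is n + g + δ = 0.027 + 0.012 + 0.082 = 0.121.
Current steady state (s = 0.31): k* = (0.31/0.121)^(1/0.58) ≈ 5.0634, y* = 5.0634^0.42 ≈ 1.9764, c* = (1−0.31)·1.9764 ≈ 1.3637.
Setting f'(k) = n+g+δ gives 0.42·k^(0.42−1) = 0.121, hence k_gold = (0.42/0.121)^(1/0.58) ≈ 8.5474.
y_gold = 8.5474^0.42 ≈ 2.4625, c_gold = y_gold − 0.121·k_gold ≈ 1.4282.
Gain: Δc = 1.4282 − 1.3637 ≈ 0.0645.

Δc ≈ 0.065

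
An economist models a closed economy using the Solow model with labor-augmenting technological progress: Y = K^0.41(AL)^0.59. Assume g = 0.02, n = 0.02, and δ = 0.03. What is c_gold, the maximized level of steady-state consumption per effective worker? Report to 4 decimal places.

c_gold ≈ 2.0152

The effective depreciation rate is n + g + δ = 0.02 + 0.02 + 0.03 = 0.07.
Maximizing c = f(k) − (n+g+δ)·k gives f'(k) = n+g+δ, i.e. 0.41·k^(0.41−1) = 0.07, so k_gold = (0.41/0.07)^(1/0.59) ≈ 20.0061.
y_gold = 20.0061^0.41 ≈ 3.4157.
c_gold = y_gold − (n+g+δ)·k_gold = 3.4157 − 0.07·20.0061 ≈ 2.0152.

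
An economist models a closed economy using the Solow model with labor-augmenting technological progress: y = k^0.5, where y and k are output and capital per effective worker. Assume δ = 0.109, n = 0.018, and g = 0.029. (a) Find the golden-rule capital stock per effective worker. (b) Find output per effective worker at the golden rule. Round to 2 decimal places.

The effective depreciation rate is n + g + δ = 0.018 + 0.029 + 0.109 = 0.156.
At the golden rule the marginal product of capital equals n+g+δ: 0.5·k^(0.5−1) = 0.156. Solving, k_gold = (0.5/0.156)^(1/0.5) ≈ 10.2728.
y_gold = 10.2728^0.5 ≈ 3.2051.

(a) k_gold ≈ 10.27; (b) y_gold ≈ 3.21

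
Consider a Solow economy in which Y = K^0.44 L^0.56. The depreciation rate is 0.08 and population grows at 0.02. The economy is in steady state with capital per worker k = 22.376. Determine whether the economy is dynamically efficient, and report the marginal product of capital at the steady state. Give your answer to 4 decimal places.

n + δ = 0.02 + 0.08 = 0.1.
MPK = 0.44·k^(0.44−1) = 0.44·22.376^(-0.56) ≈ 0.0772.
MPK < 0.1, so the economy is dynamically inefficient (over-saving).

dynamically inefficient; MPK ≈ 0.0772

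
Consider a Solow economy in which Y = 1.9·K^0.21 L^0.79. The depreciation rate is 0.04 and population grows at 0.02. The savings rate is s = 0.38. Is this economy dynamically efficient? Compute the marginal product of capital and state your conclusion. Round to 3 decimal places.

dynamically inefficient; MPK ≈ 0.033

The effective depreciation rate is n + δ = 0.02 + 0.04 = 0.06.
Steady-state k*: s·A·k^0.21 = 0.06·k gives k* = (0.38·1.9/0.06)^(1/0.79) ≈ 23.3119.
MPK = 0.21·1.9·23.3119^(-0.79) ≈ 0.0332.
MPK < n+δ = 0.06, so the economy is dynamically inefficient (over-saving).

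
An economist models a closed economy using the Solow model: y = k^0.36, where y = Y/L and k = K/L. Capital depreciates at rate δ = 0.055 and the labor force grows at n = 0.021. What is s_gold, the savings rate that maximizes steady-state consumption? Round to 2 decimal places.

The effective depreciation rate is n + δ = 0.021 + 0.055 = 0.076.
At the golden rule MPK = n+δ, and in any Cobb-Douglas steady state s = (n+δ)·k/y = MPK·k/y = capital's share 0.36.

s_gold = 0.36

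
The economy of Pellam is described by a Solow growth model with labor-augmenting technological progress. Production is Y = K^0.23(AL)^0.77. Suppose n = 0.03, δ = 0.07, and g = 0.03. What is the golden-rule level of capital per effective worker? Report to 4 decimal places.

k_gold ≈ 2.0980

The effective depreciation rate is n + g + δ = 0.03 + 0.03 + 0.07 = 0.13.
At the golden rule the marginal product of capital equals n+g+δ: 0.23·k^(0.23−1) = 0.13. Solving, k_gold = (0.23/0.13)^(1/0.77) ≈ 2.0980.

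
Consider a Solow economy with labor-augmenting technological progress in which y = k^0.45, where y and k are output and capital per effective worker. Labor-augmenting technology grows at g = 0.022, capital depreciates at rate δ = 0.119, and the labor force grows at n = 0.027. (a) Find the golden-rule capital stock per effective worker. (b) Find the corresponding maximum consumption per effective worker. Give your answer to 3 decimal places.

(a) k_gold ≈ 5.998; (b) c_gold ≈ 1.232

Capital per effective worker breaks even when investment replaces (n + g + δ)·k; here n + g + δ = 0.168.
Setting f'(k) = n+g+δ gives 0.45·k^(0.45−1) = 0.168, hence k_gold = (0.45/0.168)^(1/0.55) ≈ 5.9980.
y_gold = 5.9980^0.45 ≈ 2.2393; c_gold = y_gold − 0.168·k_gold ≈ 1.2316.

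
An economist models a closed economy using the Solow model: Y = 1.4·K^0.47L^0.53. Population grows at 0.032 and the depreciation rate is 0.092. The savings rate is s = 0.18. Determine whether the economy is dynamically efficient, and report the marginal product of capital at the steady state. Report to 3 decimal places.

dynamically efficient; MPK ≈ 0.324

Capital per worker breaks even when investment replaces (n + δ)·k; here n + δ = 0.124.
Steady-state k*: s·A·k^0.47 = 0.124·k gives k* = (0.18·1.4/0.124)^(1/0.53) ≈ 3.8115.
MPK = 0.47·1.4·3.8115^(-0.53) ≈ 0.3238.
MPK > n+δ = 0.124, so the economy is dynamically efficient (under-saving).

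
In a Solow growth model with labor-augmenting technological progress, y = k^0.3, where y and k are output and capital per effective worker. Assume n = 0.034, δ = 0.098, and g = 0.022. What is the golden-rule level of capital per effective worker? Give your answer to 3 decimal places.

The effective depreciation rate is n + g + δ = 0.034 + 0.022 + 0.098 = 0.154.
Golden rule sets MPK = n+g+δ: 0.3·k^(0.3−1) = 0.154, so k_gold = (0.3/0.154)^(1/0.7) ≈ 2.5925.

k_gold ≈ 2.592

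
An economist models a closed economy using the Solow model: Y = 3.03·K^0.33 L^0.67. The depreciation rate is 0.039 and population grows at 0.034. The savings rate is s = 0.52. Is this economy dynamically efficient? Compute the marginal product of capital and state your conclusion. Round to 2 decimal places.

dynamically inefficient; MPK ≈ 0.05

Break-even investment rate: n + δ = 0.034 + 0.039 = 0.073.
Steady-state k*: s·A·k^0.33 = 0.073·k gives k* = (0.52·3.03/0.073)^(1/0.67) ≈ 98.0006.
MPK = 0.33·3.03·98.0006^(-0.67) ≈ 0.0463.
MPK < n+δ = 0.073, so the economy is dynamically inefficient (over-saving).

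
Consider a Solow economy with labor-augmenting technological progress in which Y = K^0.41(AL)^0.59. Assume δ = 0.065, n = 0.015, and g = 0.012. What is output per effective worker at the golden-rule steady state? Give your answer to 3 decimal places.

y_gold ≈ 2.825

n + g + δ = 0.015 + 0.012 + 0.065 = 0.092.
Maximizing c = f(k) − (n+g+δ)·k gives f'(k) = n+g+δ, i.e. 0.41·k^(0.41−1) = 0.092, so k_gold = (0.41/0.092)^(1/0.59) ≈ 12.5891.
Output: y_gold = k_gold^0.41 = 12.5891^0.41 ≈ 2.8249.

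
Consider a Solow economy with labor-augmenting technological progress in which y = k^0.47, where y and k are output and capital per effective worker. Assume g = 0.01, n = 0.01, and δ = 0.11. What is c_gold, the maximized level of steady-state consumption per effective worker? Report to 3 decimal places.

Capital per effective worker breaks even when investment replaces (n + g + δ)·k; here n + g + δ = 0.13.
Golden rule sets MPK = n+g+δ: 0.47·k^(0.47−1) = 0.13, so k_gold = (0.47/0.13)^(1/0.53) ≈ 11.3011.
y_gold = 11.3011^0.47 ≈ 3.1258.
c_gold = y_gold − (n+g+δ)·k_gold = 3.1258 − 0.13·11.3011 ≈ 1.6567.

c_gold ≈ 1.657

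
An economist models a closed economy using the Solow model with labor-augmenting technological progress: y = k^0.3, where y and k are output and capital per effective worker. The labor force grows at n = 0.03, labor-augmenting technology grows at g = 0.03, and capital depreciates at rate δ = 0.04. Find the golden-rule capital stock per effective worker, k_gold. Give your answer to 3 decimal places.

k_gold ≈ 4.804

Break-even investment rate: n + g + δ = 0.03 + 0.03 + 0.04 = 0.1.
Golden rule sets MPK = n+g+δ: 0.3·k^(0.3−1) = 0.1, so k_gold = (0.3/0.1)^(1/0.7) ≈ 4.8040.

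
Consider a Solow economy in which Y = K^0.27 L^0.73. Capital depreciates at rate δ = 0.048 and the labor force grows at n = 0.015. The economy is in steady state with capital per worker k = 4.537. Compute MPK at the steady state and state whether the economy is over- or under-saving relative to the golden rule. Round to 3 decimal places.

under-saving; MPK ≈ 0.090

Capital per worker breaks even when investment replaces (n + δ)·k; here n + δ = 0.063.
MPK = 0.27·k^(0.27−1) = 0.27·4.537^(-0.73) ≈ 0.0895.
MPK > 0.063, so the economy is dynamically efficient (under-saving).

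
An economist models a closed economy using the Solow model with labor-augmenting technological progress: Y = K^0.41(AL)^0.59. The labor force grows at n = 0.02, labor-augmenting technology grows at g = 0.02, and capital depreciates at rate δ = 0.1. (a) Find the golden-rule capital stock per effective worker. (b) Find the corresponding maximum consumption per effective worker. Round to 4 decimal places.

Capital per effective worker breaks even when investment replaces (n + g + δ)·k; here n + g + δ = 0.14.
Golden rule sets MPK = n+g+δ: 0.41·k^(0.41−1) = 0.14, so k_gold = (0.41/0.14)^(1/0.59) ≈ 6.1793.
y_gold = 6.1793^0.41 ≈ 2.1100; c_gold = y_gold − 0.14·k_gold ≈ 1.2449.

(a) k_gold ≈ 6.1793; (b) c_gold ≈ 1.2449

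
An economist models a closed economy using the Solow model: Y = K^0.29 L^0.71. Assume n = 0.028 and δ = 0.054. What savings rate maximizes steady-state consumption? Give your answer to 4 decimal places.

s_gold = 0.2900

Capital per worker breaks even when investment replaces (n + δ)·k; here n + δ = 0.082.
At the golden rule MPK = n+δ, and in any Cobb-Douglas steady state s = (n+δ)·k/y = MPK·k/y = capital's share 0.29.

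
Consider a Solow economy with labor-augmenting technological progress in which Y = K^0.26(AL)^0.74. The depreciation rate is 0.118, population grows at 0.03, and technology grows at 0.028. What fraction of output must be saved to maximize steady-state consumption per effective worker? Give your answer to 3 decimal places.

The effective depreciation rate is n + g + δ = 0.03 + 0.028 + 0.118 = 0.176.
At the golden rule MPK = n+g+δ, and in any Cobb-Douglas steady state s = (n+g+δ)·k/y = MPK·k/y = capital's share 0.26.

s_gold = 0.260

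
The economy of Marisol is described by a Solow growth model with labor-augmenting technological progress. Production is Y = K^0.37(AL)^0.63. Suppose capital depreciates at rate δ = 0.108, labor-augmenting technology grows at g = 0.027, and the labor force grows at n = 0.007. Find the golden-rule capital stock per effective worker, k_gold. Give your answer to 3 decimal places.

Capital per effective worker breaks even when investment replaces (n + g + δ)·k; here n + g + δ = 0.142.
Setting f'(k) = n+g+δ gives 0.37·k^(0.37−1) = 0.142, hence k_gold = (0.37/0.142)^(1/0.63) ≈ 4.5728.

k_gold ≈ 4.573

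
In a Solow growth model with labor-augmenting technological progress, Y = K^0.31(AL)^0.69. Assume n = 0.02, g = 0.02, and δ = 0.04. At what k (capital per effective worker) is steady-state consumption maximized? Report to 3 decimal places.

k_gold ≈ 7.121

n + g + δ = 0.02 + 0.02 + 0.04 = 0.08.
At the golden rule the marginal product of capital equals n+g+δ: 0.31·k^(0.31−1) = 0.08. Solving, k_gold = (0.31/0.08)^(1/0.69) ≈ 7.1214.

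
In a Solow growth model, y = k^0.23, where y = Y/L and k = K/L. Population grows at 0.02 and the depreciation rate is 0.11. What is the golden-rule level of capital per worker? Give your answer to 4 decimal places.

k_gold ≈ 2.0980

Break-even investment rate: n + δ = 0.02 + 0.11 = 0.13.
Golden rule sets MPK = n+δ: 0.23·k^(0.23−1) = 0.13, so k_gold = (0.23/0.13)^(1/0.77) ≈ 2.0980.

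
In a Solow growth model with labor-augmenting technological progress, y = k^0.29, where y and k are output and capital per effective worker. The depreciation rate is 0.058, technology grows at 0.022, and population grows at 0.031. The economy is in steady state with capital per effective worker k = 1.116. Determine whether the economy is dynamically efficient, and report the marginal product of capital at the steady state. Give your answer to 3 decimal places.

n + g + δ = 0.031 + 0.022 + 0.058 = 0.111.
MPK = 0.29·k^(0.29−1) = 0.29·1.116^(-0.71) ≈ 0.2683.
MPK > 0.111, so the economy is dynamically efficient (under-saving).

dynamically efficient; MPK ≈ 0.268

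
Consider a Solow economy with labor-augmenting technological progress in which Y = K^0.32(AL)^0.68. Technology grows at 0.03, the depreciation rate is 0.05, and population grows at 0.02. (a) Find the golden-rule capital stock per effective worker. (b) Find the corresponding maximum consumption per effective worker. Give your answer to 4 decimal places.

The effective depreciation rate is n + g + δ = 0.02 + 0.03 + 0.05 = 0.1.
Golden rule sets MPK = n+g+δ: 0.32·k^(0.32−1) = 0.1, so k_gold = (0.32/0.1)^(1/0.68) ≈ 5.5318.
y_gold = 5.5318^0.32 ≈ 1.7287; c_gold = y_gold − 0.1·k_gold ≈ 1.1755.

(a) k_gold ≈ 5.5318; (b) c_gold ≈ 1.1755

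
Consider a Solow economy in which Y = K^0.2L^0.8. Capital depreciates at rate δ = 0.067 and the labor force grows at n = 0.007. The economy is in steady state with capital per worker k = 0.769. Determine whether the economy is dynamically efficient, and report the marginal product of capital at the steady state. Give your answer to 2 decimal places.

dynamically efficient; MPK ≈ 0.25

The effective depreciation rate is n + δ = 0.007 + 0.067 = 0.074.
MPK = 0.2·k^(0.2−1) = 0.2·0.769^(-0.8) ≈ 0.2468.
MPK > 0.074, so the economy is dynamically efficient (under-saving).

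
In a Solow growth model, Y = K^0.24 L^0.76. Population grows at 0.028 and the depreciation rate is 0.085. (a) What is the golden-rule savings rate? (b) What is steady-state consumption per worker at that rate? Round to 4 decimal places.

(a) s_gold = 0.2400; (b) c_gold ≈ 0.9641

n + δ = 0.028 + 0.085 = 0.113.
For Cobb-Douglas, s_gold equals capital's share: s_gold = 0.24.
At the golden rule the marginal product of capital equals n+δ: 0.24·k^(0.24−1) = 0.113. Solving, k_gold = (0.24/0.113)^(1/0.76) ≈ 2.6943.
y_gold = 2.6943^0.24 ≈ 1.2685; c_gold = (1−0.24)·y_gold ≈ 0.9641.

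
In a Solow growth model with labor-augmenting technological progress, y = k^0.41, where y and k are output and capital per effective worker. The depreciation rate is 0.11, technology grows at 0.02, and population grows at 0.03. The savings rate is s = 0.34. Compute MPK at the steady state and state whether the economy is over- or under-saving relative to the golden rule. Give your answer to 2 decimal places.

under-saving; MPK ≈ 0.19

n + g + δ = 0.03 + 0.02 + 0.11 = 0.16.
Steady-state k*: s·k^0.41 = 0.16·k gives k* = (0.34/0.16)^(1/0.59) ≈ 3.5879.
MPK = 0.41·3.5879^(-0.59) ≈ 0.1929.
MPK > n+g+δ = 0.16, so the economy is dynamically efficient (under-saving).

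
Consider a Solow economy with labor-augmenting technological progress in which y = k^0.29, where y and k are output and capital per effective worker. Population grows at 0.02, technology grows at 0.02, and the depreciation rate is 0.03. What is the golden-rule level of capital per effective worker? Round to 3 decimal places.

n + g + δ = 0.02 + 0.02 + 0.03 = 0.07.
At the golden rule the marginal product of capital equals n+g+δ: 0.29·k^(0.29−1) = 0.07. Solving, k_gold = (0.29/0.07)^(1/0.71) ≈ 7.4035.

k_gold ≈ 7.403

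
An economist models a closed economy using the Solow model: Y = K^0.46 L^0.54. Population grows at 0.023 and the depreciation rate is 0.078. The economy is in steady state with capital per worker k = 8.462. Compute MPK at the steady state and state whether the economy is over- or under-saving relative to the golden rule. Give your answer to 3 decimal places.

Break-even investment rate: n + δ = 0.023 + 0.078 = 0.101.
MPK = 0.46·k^(0.46−1) = 0.46·8.462^(-0.54) ≈ 0.1452.
MPK > 0.101, so the economy is dynamically efficient (under-saving).

under-saving; MPK ≈ 0.145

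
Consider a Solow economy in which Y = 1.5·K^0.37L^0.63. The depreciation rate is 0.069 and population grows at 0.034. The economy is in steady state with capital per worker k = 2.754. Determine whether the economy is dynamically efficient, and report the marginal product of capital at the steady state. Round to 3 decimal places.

Capital per worker breaks even when investment replaces (n + δ)·k; here n + δ = 0.103.
MPK = 0.37·1.5·k^(0.37−1) = 0.37·1.5·2.754^(-0.63) ≈ 0.2932.
MPK > 0.103, so the economy is dynamically efficient (under-saving).

dynamically efficient; MPK ≈ 0.293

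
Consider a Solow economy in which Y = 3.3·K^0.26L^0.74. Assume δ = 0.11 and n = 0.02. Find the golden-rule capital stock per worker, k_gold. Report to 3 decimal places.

k_gold ≈ 12.808

Break-even investment rate: n + δ = 0.02 + 0.11 = 0.13.
At the golden rule the marginal product of capital equals n+δ: 0.26·3.3·k^(0.26−1) = 0.13. Solving, k_gold = (0.26·3.3/0.13)^(1/0.74) ≈ 12.8083.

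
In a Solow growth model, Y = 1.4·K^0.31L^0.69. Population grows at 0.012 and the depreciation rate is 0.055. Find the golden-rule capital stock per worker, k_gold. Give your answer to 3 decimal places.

Break-even investment rate: n + δ = 0.012 + 0.055 = 0.067.
Setting f'(k) = n+δ gives 0.31·1.4·k^(0.31−1) = 0.067, hence k_gold = (0.31·1.4/0.067)^(1/0.69) ≈ 14.9956.

k_gold ≈ 14.996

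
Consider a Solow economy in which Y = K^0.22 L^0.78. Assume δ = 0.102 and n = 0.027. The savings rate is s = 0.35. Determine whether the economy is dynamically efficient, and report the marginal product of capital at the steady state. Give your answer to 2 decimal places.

dynamically inefficient; MPK ≈ 0.08

Capital per worker breaks even when investment replaces (n + δ)·k; here n + δ = 0.129.
Steady-state k*: s·k^0.22 = 0.129·k gives k* = (0.35/0.129)^(1/0.78) ≈ 3.5954.
MPK = 0.22·3.5954^(-0.78) ≈ 0.0811.
MPK < n+δ = 0.129, so the economy is dynamically inefficient (over-saving).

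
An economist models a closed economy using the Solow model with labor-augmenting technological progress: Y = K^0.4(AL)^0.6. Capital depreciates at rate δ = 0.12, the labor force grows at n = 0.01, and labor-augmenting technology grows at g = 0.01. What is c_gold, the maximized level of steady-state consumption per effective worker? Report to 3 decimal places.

Break-even investment rate: n + g + δ = 0.01 + 0.01 + 0.12 = 0.14.
Setting f'(k) = n+g+δ gives 0.4·k^(0.4−1) = 0.14, hence k_gold = (0.4/0.14)^(1/0.6) ≈ 5.7529.
y_gold = 5.7529^0.4 ≈ 2.0135.
c_gold = y_gold − (n+g+δ)·k_gold = 2.0135 − 0.14·5.7529 ≈ 1.2081.

c_gold ≈ 1.208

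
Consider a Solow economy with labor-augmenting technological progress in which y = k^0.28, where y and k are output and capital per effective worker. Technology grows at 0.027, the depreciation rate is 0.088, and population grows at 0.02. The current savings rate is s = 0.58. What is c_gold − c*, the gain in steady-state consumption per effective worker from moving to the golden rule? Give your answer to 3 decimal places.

Capital per effective worker breaks even when investment replaces (n + g + δ)·k; here n + g + δ = 0.135.
Current steady state (s = 0.58): k* = (0.58/0.135)^(1/0.72) ≈ 7.5735, y* = 7.5735^0.28 ≈ 1.7628, c* = (1−0.58)·1.7628 ≈ 0.7404.
Maximizing c = f(k) − (n+g+δ)·k gives f'(k) = n+g+δ, i.e. 0.28·k^(0.28−1) = 0.135, so k_gold = (0.28/0.135)^(1/0.72) ≈ 2.7544.
y_gold = 2.7544^0.28 ≈ 1.3280, c_gold = y_gold − 0.135·k_gold ≈ 0.9562.
Gain: Δc = 0.9562 − 0.7404 ≈ 0.2158.

Δc ≈ 0.216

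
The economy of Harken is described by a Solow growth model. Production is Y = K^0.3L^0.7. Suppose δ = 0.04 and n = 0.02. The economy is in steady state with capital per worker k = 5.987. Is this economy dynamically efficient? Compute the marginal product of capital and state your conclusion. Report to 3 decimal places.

dynamically efficient; MPK ≈ 0.086

The effective depreciation rate is n + δ = 0.02 + 0.04 = 0.06.
MPK = 0.3·k^(0.3−1) = 0.3·5.987^(-0.7) ≈ 0.0857.
MPK > 0.06, so the economy is dynamically efficient (under-saving).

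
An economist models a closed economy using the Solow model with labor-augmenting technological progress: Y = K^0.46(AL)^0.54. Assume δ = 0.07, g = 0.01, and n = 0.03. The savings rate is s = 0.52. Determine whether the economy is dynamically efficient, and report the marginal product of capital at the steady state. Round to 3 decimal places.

dynamically inefficient; MPK ≈ 0.097

Break-even investment rate: n + g + δ = 0.03 + 0.01 + 0.07 = 0.11.
Steady-state k*: s·k^0.46 = 0.11·k gives k* = (0.52/0.11)^(1/0.54) ≈ 17.7533.
MPK = 0.46·17.7533^(-0.54) ≈ 0.0973.
MPK < n+g+δ = 0.11, so the economy is dynamically inefficient (over-saving).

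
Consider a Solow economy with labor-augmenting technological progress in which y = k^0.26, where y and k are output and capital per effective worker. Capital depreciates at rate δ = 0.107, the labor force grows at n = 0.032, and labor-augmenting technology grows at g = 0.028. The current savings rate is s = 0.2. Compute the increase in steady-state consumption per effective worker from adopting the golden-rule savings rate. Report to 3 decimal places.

n + g + δ = 0.032 + 0.028 + 0.107 = 0.167.
Current steady state (s = 0.2): k* = (0.2/0.167)^(1/0.74) ≈ 1.2759, y* = 1.2759^0.26 ≈ 1.0654, c* = (1−0.2)·1.0654 ≈ 0.8523.
Golden rule sets MPK = n+g+δ: 0.26·k^(0.26−1) = 0.167, so k_gold = (0.26/0.167)^(1/0.74) ≈ 1.8189.
y_gold = 1.8189^0.26 ≈ 1.1683, c_gold = y_gold − 0.167·k_gold ≈ 0.8645.
Gain: Δc = 0.8645 − 0.8523 ≈ 0.0122.

Δc ≈ 0.012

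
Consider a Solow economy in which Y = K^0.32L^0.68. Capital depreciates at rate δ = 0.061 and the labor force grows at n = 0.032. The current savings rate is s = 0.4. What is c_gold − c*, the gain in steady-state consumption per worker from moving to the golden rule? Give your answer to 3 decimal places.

Break-even investment rate: n + δ = 0.032 + 0.061 = 0.093.
Current steady state (s = 0.4): k* = (0.4/0.093)^(1/0.68) ≈ 8.5454, y* = 8.5454^0.32 ≈ 1.9868, c* = (1−0.4)·1.9868 ≈ 1.1921.
Golden rule sets MPK = n+δ: 0.32·k^(0.32−1) = 0.093, so k_gold = (0.32/0.093)^(1/0.68) ≈ 6.1548.
y_gold = 6.1548^0.32 ≈ 1.7887, c_gold = y_gold − 0.093·k_gold ≈ 1.2163.
Gain: Δc = 1.2163 − 1.1921 ≈ 0.0243.

Δc ≈ 0.024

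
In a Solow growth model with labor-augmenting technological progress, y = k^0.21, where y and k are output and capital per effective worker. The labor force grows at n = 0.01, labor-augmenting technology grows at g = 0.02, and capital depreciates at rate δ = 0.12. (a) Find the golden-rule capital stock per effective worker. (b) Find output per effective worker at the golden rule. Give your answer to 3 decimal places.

Break-even investment rate: n + g + δ = 0.01 + 0.02 + 0.12 = 0.15.
Maximizing c = f(k) − (n+g+δ)·k gives f'(k) = n+g+δ, i.e. 0.21·k^(0.21−1) = 0.15, so k_gold = (0.21/0.15)^(1/0.79) ≈ 1.5310.
y_gold = 1.5310^0.21 ≈ 1.0936.

(a) k_gold ≈ 1.531; (b) y_gold ≈ 1.094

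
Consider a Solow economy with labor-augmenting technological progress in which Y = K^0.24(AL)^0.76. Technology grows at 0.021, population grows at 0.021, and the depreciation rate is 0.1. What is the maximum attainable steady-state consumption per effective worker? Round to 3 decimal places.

The effective depreciation rate is n + g + δ = 0.021 + 0.021 + 0.1 = 0.142.
Golden rule sets MPK = n+g+δ: 0.24·k^(0.24−1) = 0.142, so k_gold = (0.24/0.142)^(1/0.76) ≈ 1.9948.
y_gold = 1.9948^0.24 ≈ 1.1803.
c_gold = y_gold − (n+g+δ)·k_gold = 1.1803 − 0.142·1.9948 ≈ 0.8970.

c_gold ≈ 0.897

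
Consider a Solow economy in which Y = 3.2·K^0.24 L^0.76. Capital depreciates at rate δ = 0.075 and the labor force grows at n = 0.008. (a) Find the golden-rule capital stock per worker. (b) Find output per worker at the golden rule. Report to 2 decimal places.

The effective depreciation rate is n + δ = 0.008 + 0.075 = 0.083.
Golden rule sets MPK = n+δ: 0.24·3.2·k^(0.24−1) = 0.083, so k_gold = (0.24·3.2/0.083)^(1/0.76) ≈ 18.6821.
y_gold = 3.2·18.6821^0.24 ≈ 6.4609.

(a) k_gold ≈ 18.68; (b) y_gold ≈ 6.46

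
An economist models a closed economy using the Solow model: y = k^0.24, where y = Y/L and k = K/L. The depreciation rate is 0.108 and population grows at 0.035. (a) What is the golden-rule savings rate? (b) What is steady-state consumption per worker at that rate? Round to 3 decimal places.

The effective depreciation rate is n + δ = 0.035 + 0.108 = 0.143.
For Cobb-Douglas, s_gold equals capital's share: s_gold = 0.24.
Maximizing c = f(k) − (n+δ)·k gives f'(k) = n+δ, i.e. 0.24·k^(0.24−1) = 0.143, so k_gold = (0.24/0.143)^(1/0.76) ≈ 1.9765.
y_gold = 1.9765^0.24 ≈ 1.1776; c_gold = (1−0.24)·y_gold ≈ 0.8950.

(a) s_gold = 0.240; (b) c_gold ≈ 0.895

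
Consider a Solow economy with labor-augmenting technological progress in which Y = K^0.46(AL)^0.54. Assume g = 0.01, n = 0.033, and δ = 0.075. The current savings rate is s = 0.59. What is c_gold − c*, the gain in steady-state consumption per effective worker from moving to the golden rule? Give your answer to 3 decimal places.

n + g + δ = 0.033 + 0.01 + 0.075 = 0.118.
Current steady state (s = 0.59): k* = (0.59/0.118)^(1/0.54) ≈ 19.6965, y* = 19.6965^0.46 ≈ 3.9393, c* = (1−0.59)·3.9393 ≈ 1.6151.
At the golden rule the marginal product of capital equals n+g+δ: 0.46·k^(0.46−1) = 0.118. Solving, k_gold = (0.46/0.118)^(1/0.54) ≈ 12.4227.
y_gold = 12.4227^0.46 ≈ 3.1867, c_gold = y_gold − 0.118·k_gold ≈ 1.7208.
Gain: Δc = 1.7208 − 1.6151 ≈ 0.1057.

Δc ≈ 0.106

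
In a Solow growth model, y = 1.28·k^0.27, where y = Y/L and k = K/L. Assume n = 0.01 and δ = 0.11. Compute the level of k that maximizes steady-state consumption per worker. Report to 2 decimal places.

k_gold ≈ 4.26

Capital per worker breaks even when investment replaces (n + δ)·k; here n + δ = 0.12.
Maximizing c = f(k) − (n+δ)·k gives f'(k) = n+δ, i.e. 0.27·1.28·k^(0.27−1) = 0.12, so k_gold = (0.27·1.28/0.12)^(1/0.73) ≈ 4.2590.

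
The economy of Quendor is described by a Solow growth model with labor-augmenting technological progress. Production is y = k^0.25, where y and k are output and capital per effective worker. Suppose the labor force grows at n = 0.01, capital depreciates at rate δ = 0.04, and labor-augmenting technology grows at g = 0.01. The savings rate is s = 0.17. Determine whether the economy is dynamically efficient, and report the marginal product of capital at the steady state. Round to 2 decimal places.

dynamically efficient; MPK ≈ 0.09

n + g + δ = 0.01 + 0.01 + 0.04 = 0.06.
Steady-state k*: s·k^0.25 = 0.06·k gives k* = (0.17/0.06)^(1/0.75) ≈ 4.0093.
MPK = 0.25·4.0093^(-0.75) ≈ 0.0882.
MPK > n+g+δ = 0.06, so the economy is dynamically efficient (under-saving).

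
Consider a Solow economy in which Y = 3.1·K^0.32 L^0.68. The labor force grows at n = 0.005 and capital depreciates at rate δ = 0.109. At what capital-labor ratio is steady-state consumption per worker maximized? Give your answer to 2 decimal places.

k_gold ≈ 24.09

The effective depreciation rate is n + δ = 0.005 + 0.109 = 0.114.
Golden rule sets MPK = n+δ: 0.32·3.1·k^(0.32−1) = 0.114, so k_gold = (0.32·3.1/0.114)^(1/0.68) ≈ 24.0866.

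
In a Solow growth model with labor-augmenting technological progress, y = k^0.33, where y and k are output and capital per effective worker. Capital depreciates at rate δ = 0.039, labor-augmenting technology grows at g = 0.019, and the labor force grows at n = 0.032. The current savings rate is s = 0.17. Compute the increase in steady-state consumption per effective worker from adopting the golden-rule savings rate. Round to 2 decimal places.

n + g + δ = 0.032 + 0.019 + 0.039 = 0.09.
Current steady state (s = 0.17): k* = (0.17/0.09)^(1/0.67) ≈ 2.5837, y* = 2.5837^0.33 ≈ 1.3679, c* = (1−0.17)·1.3679 ≈ 1.1353.
Golden rule sets MPK = n+g+δ: 0.33·k^(0.33−1) = 0.09, so k_gold = (0.33/0.09)^(1/0.67) ≈ 6.9534.
y_gold = 6.9534^0.33 ≈ 1.8964, c_gold = y_gold − 0.09·k_gold ≈ 1.2706.
Gain: Δc = 1.2706 − 1.1353 ≈ 0.1352.

Δc ≈ 0.14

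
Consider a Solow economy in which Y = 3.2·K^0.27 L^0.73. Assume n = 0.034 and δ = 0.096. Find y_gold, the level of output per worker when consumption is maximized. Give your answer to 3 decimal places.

y_gold ≈ 6.447

n + δ = 0.034 + 0.096 = 0.13.
Setting f'(k) = n+δ gives 0.27·3.2·k^(0.27−1) = 0.13, hence k_gold = (0.27·3.2/0.13)^(1/0.73) ≈ 13.3909.
Output: y_gold = 3.2·k_gold^0.27 = 3.2·13.3909^0.27 ≈ 6.4475.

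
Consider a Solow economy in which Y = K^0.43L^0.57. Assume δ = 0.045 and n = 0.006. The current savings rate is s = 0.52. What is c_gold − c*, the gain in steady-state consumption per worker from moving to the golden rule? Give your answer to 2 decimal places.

The effective depreciation rate is n + δ = 0.006 + 0.045 = 0.051.
Current steady state (s = 0.52): k* = (0.52/0.051)^(1/0.57) ≈ 58.7734, y* = 58.7734^0.43 ≈ 5.7643, c* = (1−0.52)·5.7643 ≈ 2.7669.
At the golden rule the marginal product of capital equals n+δ: 0.43·k^(0.43−1) = 0.051. Solving, k_gold = (0.43/0.051)^(1/0.57) ≈ 42.1098.
y_gold = 42.1098^0.43 ≈ 4.9944, c_gold = y_gold − 0.051·k_gold ≈ 2.8468.
Gain: Δc = 2.8468 − 2.7669 ≈ 0.0799.

Δc ≈ 0.08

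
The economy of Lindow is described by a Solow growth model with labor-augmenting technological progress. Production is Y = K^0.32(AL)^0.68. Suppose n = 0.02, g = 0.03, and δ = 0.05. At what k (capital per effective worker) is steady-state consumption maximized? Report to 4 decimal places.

k_gold ≈ 5.5318

Capital per effective worker breaks even when investment replaces (n + g + δ)·k; here n + g + δ = 0.1.
Maximizing c = f(k) − (n+g+δ)·k gives f'(k) = n+g+δ, i.e. 0.32·k^(0.32−1) = 0.1, so k_gold = (0.32/0.1)^(1/0.68) ≈ 5.5318.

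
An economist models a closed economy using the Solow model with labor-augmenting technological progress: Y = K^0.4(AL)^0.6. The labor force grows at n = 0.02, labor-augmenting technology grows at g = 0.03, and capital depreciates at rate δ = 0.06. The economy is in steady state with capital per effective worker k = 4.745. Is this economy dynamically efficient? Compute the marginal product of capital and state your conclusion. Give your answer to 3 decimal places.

dynamically efficient; MPK ≈ 0.157

Break-even investment rate: n + g + δ = 0.02 + 0.03 + 0.06 = 0.11.
MPK = 0.4·k^(0.4−1) = 0.4·4.745^(-0.6) ≈ 0.1572.
MPK > 0.11, so the economy is dynamically efficient (under-saving).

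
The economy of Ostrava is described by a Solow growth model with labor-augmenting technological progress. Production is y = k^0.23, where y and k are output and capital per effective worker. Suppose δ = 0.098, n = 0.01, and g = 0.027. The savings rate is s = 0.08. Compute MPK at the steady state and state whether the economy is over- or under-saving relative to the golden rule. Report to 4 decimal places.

Capital per effective worker breaks even when investment replaces (n + g + δ)·k; here n + g + δ = 0.135.
Steady-state k*: s·k^0.23 = 0.135·k gives k* = (0.08/0.135)^(1/0.77) ≈ 0.5068.
MPK = 0.23·0.5068^(-0.77) ≈ 0.3881.
MPK > n+g+δ = 0.135, so the economy is dynamically efficient (under-saving).

under-saving; MPK ≈ 0.3881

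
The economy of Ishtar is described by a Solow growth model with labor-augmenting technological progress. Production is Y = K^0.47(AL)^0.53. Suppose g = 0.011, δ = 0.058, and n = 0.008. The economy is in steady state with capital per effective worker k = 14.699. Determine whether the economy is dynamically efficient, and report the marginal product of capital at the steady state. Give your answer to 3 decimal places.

n + g + δ = 0.008 + 0.011 + 0.058 = 0.077.
MPK = 0.47·k^(0.47−1) = 0.47·14.699^(-0.53) ≈ 0.1131.
MPK > 0.077, so the economy is dynamically efficient (under-saving).

dynamically efficient; MPK ≈ 0.113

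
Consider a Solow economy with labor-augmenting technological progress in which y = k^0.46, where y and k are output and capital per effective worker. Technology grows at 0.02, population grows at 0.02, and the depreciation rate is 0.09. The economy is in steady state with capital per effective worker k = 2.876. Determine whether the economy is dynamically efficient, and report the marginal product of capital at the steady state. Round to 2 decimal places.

dynamically efficient; MPK ≈ 0.26

The effective depreciation rate is n + g + δ = 0.02 + 0.02 + 0.09 = 0.13.
MPK = 0.46·k^(0.46−1) = 0.46·2.876^(-0.54) ≈ 0.2600.
MPK > 0.13, so the economy is dynamically efficient (under-saving).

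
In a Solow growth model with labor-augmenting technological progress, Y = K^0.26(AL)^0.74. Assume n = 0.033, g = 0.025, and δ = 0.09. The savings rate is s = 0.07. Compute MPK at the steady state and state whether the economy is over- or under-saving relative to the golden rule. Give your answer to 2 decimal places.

Break-even investment rate: n + g + δ = 0.033 + 0.025 + 0.09 = 0.148.
Steady-state k*: s·k^0.26 = 0.148·k gives k* = (0.07/0.148)^(1/0.74) ≈ 0.3636.
MPK = 0.26·0.3636^(-0.74) ≈ 0.5497.
MPK > n+g+δ = 0.148, so the economy is dynamically efficient (under-saving).

under-saving; MPK ≈ 0.55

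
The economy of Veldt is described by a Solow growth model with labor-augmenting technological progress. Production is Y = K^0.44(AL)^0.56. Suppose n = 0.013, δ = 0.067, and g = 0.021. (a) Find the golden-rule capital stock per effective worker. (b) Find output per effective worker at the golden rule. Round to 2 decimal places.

(a) k_gold ≈ 13.85; (b) y_gold ≈ 3.18

n + g + δ = 0.013 + 0.021 + 0.067 = 0.101.
Golden rule sets MPK = n+g+δ: 0.44·k^(0.44−1) = 0.101, so k_gold = (0.44/0.101)^(1/0.56) ≈ 13.8454.
y_gold = 13.8454^0.44 ≈ 3.1782.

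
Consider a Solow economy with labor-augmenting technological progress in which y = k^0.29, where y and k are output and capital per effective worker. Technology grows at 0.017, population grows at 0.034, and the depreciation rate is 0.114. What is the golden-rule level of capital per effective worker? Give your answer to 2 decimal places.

Break-even investment rate: n + g + δ = 0.034 + 0.017 + 0.114 = 0.165.
Setting f'(k) = n+g+δ gives 0.29·k^(0.29−1) = 0.165, hence k_gold = (0.29/0.165)^(1/0.71) ≈ 2.2128.

k_gold ≈ 2.21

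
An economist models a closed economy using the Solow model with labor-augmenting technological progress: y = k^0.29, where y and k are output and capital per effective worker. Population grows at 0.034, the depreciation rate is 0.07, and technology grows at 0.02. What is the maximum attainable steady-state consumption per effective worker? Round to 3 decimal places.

c_gold ≈ 1.005

Break-even investment rate: n + g + δ = 0.034 + 0.02 + 0.07 = 0.124.
Maximizing c = f(k) − (n+g+δ)·k gives f'(k) = n+g+δ, i.e. 0.29·k^(0.29−1) = 0.124, so k_gold = (0.29/0.124)^(1/0.71) ≈ 3.3089.
y_gold = 3.3089^0.29 ≈ 1.4148.
c_gold = y_gold − (n+g+δ)·k_gold = 1.4148 − 0.124·3.3089 ≈ 1.0045.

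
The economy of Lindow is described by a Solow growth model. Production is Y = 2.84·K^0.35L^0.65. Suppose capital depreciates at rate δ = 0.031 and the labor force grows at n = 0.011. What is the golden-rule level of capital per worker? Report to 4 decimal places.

Capital per worker breaks even when investment replaces (n + δ)·k; here n + δ = 0.042.
Maximizing c = f(k) − (n+δ)·k gives f'(k) = n+δ, i.e. 0.35·2.84·k^(0.35−1) = 0.042, so k_gold = (0.35·2.84/0.042)^(1/0.65) ≈ 130.0340.

k_gold ≈ 130.0340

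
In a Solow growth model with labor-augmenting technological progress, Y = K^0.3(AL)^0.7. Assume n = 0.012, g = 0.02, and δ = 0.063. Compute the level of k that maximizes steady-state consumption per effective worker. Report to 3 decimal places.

Break-even investment rate: n + g + δ = 0.012 + 0.02 + 0.063 = 0.095.
Setting f'(k) = n+g+δ gives 0.3·k^(0.3−1) = 0.095, hence k_gold = (0.3/0.095)^(1/0.7) ≈ 5.1692.

k_gold ≈ 5.169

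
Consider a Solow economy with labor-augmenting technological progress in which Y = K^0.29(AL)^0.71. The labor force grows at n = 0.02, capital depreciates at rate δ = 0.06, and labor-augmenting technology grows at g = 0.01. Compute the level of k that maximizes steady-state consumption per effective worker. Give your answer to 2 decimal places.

Break-even investment rate: n + g + δ = 0.02 + 0.01 + 0.06 = 0.09.
Golden rule sets MPK = n+g+δ: 0.29·k^(0.29−1) = 0.09, so k_gold = (0.29/0.09)^(1/0.71) ≈ 5.1965.

k_gold ≈ 5.20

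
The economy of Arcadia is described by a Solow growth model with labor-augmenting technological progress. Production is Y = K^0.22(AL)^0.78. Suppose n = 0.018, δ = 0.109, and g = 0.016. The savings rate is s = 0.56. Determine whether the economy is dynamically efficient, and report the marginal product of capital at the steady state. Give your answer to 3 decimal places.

Break-even investment rate: n + g + δ = 0.018 + 0.016 + 0.109 = 0.143.
Steady-state k*: s·k^0.22 = 0.143·k gives k* = (0.56/0.143)^(1/0.78) ≈ 5.7553.
MPK = 0.22·5.7553^(-0.78) ≈ 0.0562.
MPK < n+g+δ = 0.143, so the economy is dynamically inefficient (over-saving).

dynamically inefficient; MPK ≈ 0.056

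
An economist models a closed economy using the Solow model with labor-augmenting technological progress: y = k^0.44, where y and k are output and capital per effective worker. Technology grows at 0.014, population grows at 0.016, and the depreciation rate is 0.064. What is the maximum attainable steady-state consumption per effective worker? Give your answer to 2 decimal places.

c_gold ≈ 1.88

The effective depreciation rate is n + g + δ = 0.016 + 0.014 + 0.064 = 0.094.
Golden rule sets MPK = n+g+δ: 0.44·k^(0.44−1) = 0.094, so k_gold = (0.44/0.094)^(1/0.56) ≈ 15.7401.
y_gold = 15.7401^0.44 ≈ 3.3627.
c_gold = y_gold − (n+g+δ)·k_gold = 3.3627 − 0.094·15.7401 ≈ 1.8831.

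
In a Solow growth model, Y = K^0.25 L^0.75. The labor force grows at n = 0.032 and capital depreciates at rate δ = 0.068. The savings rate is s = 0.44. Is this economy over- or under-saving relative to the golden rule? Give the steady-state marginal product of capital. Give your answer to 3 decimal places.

over-saving; MPK ≈ 0.057

n + δ = 0.032 + 0.068 = 0.1.
Steady-state k*: s·k^0.25 = 0.1·k gives k* = (0.44/0.1)^(1/0.75) ≈ 7.2100.
MPK = 0.25·7.2100^(-0.75) ≈ 0.0568.
MPK < n+δ = 0.1, so the economy is dynamically inefficient (over-saving).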